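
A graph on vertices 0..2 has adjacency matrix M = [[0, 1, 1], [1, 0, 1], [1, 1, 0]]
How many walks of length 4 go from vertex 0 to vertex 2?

The number of length-4 walks from vertex 0 to vertex 2 is entry (0,2) of M^4, where M is the adjacency matrix.
M^2 = [[2, 1, 1], [1, 2, 1], [1, 1, 2]]
M^3 = [[2, 3, 3], [3, 2, 3], [3, 3, 2]]
M^4 = [[6, 5, 5], [5, 6, 5], [5, 5, 6]]

5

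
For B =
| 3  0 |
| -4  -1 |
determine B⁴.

tr B = 2 and det B = -3, so the characteristic polynomial is λ² − (2)λ + (-3) with roots -1 and 3.
Eigenvectors give P = [[0, -1], [1, 1]] with P⁻¹ = [[1, 1], [-1, 0]], and B = P·diag(-1, 3)·P⁻¹.
Then B⁴ = P·diag(1, 81)·P⁻¹ = [[0, -81], [1, 81]] · [[1, 1], [-1, 0]] = [[81, 0], [-80, 1]].

[[81, 0], [-80, 1]]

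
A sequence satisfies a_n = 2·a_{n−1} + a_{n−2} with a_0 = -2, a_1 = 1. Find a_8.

With companion matrix M = [[2, 1], [1, 0]], [a_n, a_{n−1}]ᵀ = M·[a_{n−1}, a_{n−2}]ᵀ, so [a_8, a_7]ᵀ = M⁷·[a_1, a_0]ᵀ.
M⁷ = [[408, 169], [169, 70]], giving [a_8, a_7]ᵀ = [[70], [29]].

70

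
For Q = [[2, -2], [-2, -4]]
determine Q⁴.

Q² = [[8, 4], [4, 20]]
Q³ = [[8, -32], [-32, -88]]
Q⁴ = [[80, 112], [112, 416]]

[[80, 112], [112, 416]]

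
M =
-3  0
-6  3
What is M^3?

[[-27, 0], [-54, 27]]

tr M = 0 and det M = -9, so the characteristic polynomial is λ² − (0)λ + (-9) with roots 3 and -3.
Eigenvectors give P = [[0, 1], [-1, 1]] with P⁻¹ = [[1, -1], [1, 0]], and M = P·diag(3, -3)·P⁻¹.
Then M^3 = P·diag(27, -27)·P⁻¹ = [[0, -27], [-27, -27]] · [[1, -1], [1, 0]] = [[-27, 0], [-54, 27]].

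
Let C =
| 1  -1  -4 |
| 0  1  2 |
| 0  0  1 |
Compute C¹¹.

[[1, -11, -154], [0, 1, 22], [0, 0, 1]]

C = I + N where N = [[0, -1, -4], [0, 0, 2], [0, 0, 0]] is strictly upper-triangular, so N³ = 0.
(I + N)¹¹ = I + 11·N + 55·N² = [[1, -11, -154], [0, 1, 22], [0, 0, 1]].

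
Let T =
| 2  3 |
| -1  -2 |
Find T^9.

[[2, 3], [-1, -2]]

T² = I (check: tr T = 0 and det T = -1), so T^9 = T since 9 is odd.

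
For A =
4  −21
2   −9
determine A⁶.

tr A = −5 and det A = 6, so the characteristic polynomial is λ² − (−5)λ + (6) with roots −3 and −2.
Eigenvectors give P = [[3, 7], [1, 2]] with P⁻¹ = [[−2, 7], [1, −3]], and A = P·diag(−3, −2)·P⁻¹.
Then A⁶ = P·diag(729, 64)·P⁻¹ = [[2187, 448], [729, 128]] · [[−2, 7], [1, −3]] = [[−3926, 13965], [−1330, 4719]].

[[−3926, 13965], [−1330, 4719]]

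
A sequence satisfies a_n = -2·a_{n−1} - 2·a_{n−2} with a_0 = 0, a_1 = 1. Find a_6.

With companion matrix Q = [[-2, -2], [1, 0]], [a_n, a_{n−1}]ᵀ = Q·[a_{n−1}, a_{n−2}]ᵀ, so [a_6, a_5]ᵀ = Q⁵·[a_1, a_0]ᵀ.
Q⁵ = [[8, 8], [-4, 0]], giving [a_6, a_5]ᵀ = [[8], [-4]].

8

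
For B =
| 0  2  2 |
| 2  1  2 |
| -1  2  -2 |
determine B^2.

[[2, 6, 0], [0, 9, 2], [6, -4, 6]]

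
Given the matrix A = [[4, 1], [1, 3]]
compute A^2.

[[17, 7], [7, 10]]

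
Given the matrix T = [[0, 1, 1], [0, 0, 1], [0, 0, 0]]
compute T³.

[[0, 0, 0], [0, 0, 0], [0, 0, 0]]

T is strictly triangular, hence nilpotent: T³ = 0, so T³ = 0.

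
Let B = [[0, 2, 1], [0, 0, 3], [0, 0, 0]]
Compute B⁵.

B is strictly triangular, hence nilpotent: B³ = 0, so B⁵ = 0.

[[0, 0, 0], [0, 0, 0], [0, 0, 0]]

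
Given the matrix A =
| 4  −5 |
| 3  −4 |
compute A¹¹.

A² = I (check: tr A = 0 and det A = −1), so A¹¹ = A since 11 is odd.

[[4, −5], [3, −4]]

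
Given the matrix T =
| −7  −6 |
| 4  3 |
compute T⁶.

tr T = −4 and det T = 3, so the characteristic polynomial is λ² − (−4)λ + (3) with roots −3 and −1.
Eigenvectors give P = [[3, −1], [−2, 1]] with P⁻¹ = [[1, 1], [2, 3]], and T = P·diag(−3, −1)·P⁻¹.
Then T⁶ = P·diag(729, 1)·P⁻¹ = [[2187, −1], [−1458, 1]] · [[1, 1], [2, 3]] = [[2185, 2184], [−1456, −1455]].

[[2185, 2184], [−1456, −1455]]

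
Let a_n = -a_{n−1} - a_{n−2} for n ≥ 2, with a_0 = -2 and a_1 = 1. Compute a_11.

With companion matrix A = [[-1, -1], [1, 0]], [a_n, a_{n−1}]ᵀ = A·[a_{n−1}, a_{n−2}]ᵀ, so [a_11, a_10]ᵀ = A¹⁰·[a_1, a_0]ᵀ.
A¹⁰ = [[-1, -1], [1, 0]], giving [a_11, a_10]ᵀ = [[1], [1]].

1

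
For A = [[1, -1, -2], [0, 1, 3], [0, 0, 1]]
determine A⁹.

A = I + N where N = [[0, -1, -2], [0, 0, 3], [0, 0, 0]] is strictly upper-triangular, so N³ = 0.
(I + N)⁹ = I + 9·N + 36·N² = [[1, -9, -126], [0, 1, 27], [0, 0, 1]].

[[1, -9, -126], [0, 1, 27], [0, 0, 1]]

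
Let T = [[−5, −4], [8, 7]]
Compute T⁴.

[[−79, −80], [160, 161]]

tr T = 2 and det T = −3, so the characteristic polynomial is λ² − (2)λ + (−3) with roots 3 and −1.
Eigenvectors give P = [[−1, −1], [2, 1]] with P⁻¹ = [[1, 1], [−2, −1]], and T = P·diag(3, −1)·P⁻¹.
Then T⁴ = P·diag(81, 1)·P⁻¹ = [[−81, −1], [162, 1]] · [[1, 1], [−2, −1]] = [[−79, −80], [160, 161]].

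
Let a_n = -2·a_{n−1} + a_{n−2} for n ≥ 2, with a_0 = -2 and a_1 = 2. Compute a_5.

With companion matrix T = [[-2, 1], [1, 0]], [a_n, a_{n−1}]ᵀ = T·[a_{n−1}, a_{n−2}]ᵀ, so [a_5, a_4]ᵀ = T^4·[a_1, a_0]ᵀ.
T^4 = [[29, -12], [-12, 5]], giving [a_5, a_4]ᵀ = [[82], [-34]].

82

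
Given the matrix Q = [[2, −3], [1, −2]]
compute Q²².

Q² = I (check: tr Q = 0 and det Q = −1), so Q²² = I since 22 is even.

[[1, 0], [0, 1]]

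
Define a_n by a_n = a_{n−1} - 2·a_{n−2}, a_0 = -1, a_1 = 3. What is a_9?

-57

With companion matrix A = [[1, -2], [1, 0]], [a_n, a_{n−1}]ᵀ = A·[a_{n−1}, a_{n−2}]ᵀ, so [a_9, a_8]ᵀ = A^8·[a_1, a_0]ᵀ.
A^8 = [[-17, 6], [-3, -14]], giving [a_9, a_8]ᵀ = [[-57], [5]].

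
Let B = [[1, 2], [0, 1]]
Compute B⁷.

[[1, 14], [0, 1]]

B = I + N where N = [[0, 2], [0, 0]] is strictly upper-triangular, so N² = 0.
(I + N)⁷ = I + 7·N = [[1, 14], [0, 1]].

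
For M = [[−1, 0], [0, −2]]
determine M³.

M² = [[1, 0], [0, 4]]
M³ = [[−1, 0], [0, −8]]

[[−1, 0], [0, −8]]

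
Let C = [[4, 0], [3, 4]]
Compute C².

[[16, 0], [24, 16]]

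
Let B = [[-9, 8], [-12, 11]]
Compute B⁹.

tr B = 2 and det B = -3, so the characteristic polynomial is λ² − (2)λ + (-3) with roots -1 and 3.
Eigenvectors give P = [[1, -2], [1, -3]] with P⁻¹ = [[3, -2], [1, -1]], and B = P·diag(-1, 3)·P⁻¹.
Then B⁹ = P·diag(-1, 19683)·P⁻¹ = [[-1, -39366], [-1, -59049]] · [[3, -2], [1, -1]] = [[-39369, 39368], [-59052, 59051]].

[[-39369, 39368], [-59052, 59051]]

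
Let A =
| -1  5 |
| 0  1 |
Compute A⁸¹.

[[-1, 5], [0, 1]]

A² = I (check: tr A = 0 and det A = -1), so A⁸¹ = A since 81 is odd.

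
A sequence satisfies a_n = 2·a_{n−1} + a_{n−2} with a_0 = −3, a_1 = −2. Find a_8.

−1323

With companion matrix A = [[2, 1], [1, 0]], [a_n, a_{n−1}]ᵀ = A·[a_{n−1}, a_{n−2}]ᵀ, so [a_8, a_7]ᵀ = A^7·[a_1, a_0]ᵀ.
A^7 = [[408, 169], [169, 70]], giving [a_8, a_7]ᵀ = [[−1323], [−548]].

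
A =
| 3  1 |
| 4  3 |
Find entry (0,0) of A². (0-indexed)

13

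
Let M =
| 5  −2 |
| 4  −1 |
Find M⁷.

tr M = 4 and det M = 3, so the characteristic polynomial is λ² − (4)λ + (3) with roots 3 and 1.
Eigenvectors give P = [[1, −1], [1, −2]] with P⁻¹ = [[2, −1], [1, −1]], and M = P·diag(3, 1)·P⁻¹.
Then M⁷ = P·diag(2187, 1)·P⁻¹ = [[2187, −1], [2187, −2]] · [[2, −1], [1, −1]] = [[4373, −2186], [4372, −2185]].

[[4373, −2186], [4372, −2185]]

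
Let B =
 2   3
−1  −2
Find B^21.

B² = I (check: tr B = 0 and det B = −1), so B^21 = B since 21 is odd.

[[2, 3], [−1, −2]]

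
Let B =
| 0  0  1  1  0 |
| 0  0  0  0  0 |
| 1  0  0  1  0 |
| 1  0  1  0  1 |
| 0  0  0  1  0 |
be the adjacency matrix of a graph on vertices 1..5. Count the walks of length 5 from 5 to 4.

11

The number of length-5 walks from vertex 5 to vertex 4 is entry (5,4) of B⁵, where B is the adjacency matrix.
B² = [[2, 0, 1, 1, 1], [0, 0, 0, 0, 0], [1, 0, 2, 1, 1], [1, 0, 1, 3, 0], [1, 0, 1, 0, 1]]
B³ = [[2, 0, 3, 4, 1], [0, 0, 0, 0, 0], [3, 0, 2, 4, 1], [4, 0, 4, 2, 3], [1, 0, 1, 3, 0]]
B⁴ = [[7, 0, 6, 6, 4], [0, 0, 0, 0, 0], [6, 0, 7, 6, 4], [6, 0, 6, 11, 2], [4, 0, 4, 2, 3]]
B⁵ = [[12, 0, 13, 17, 6], [0, 0, 0, 0, 0], [13, 0, 12, 17, 6], [17, 0, 17, 14, 11], [6, 0, 6, 11, 2]]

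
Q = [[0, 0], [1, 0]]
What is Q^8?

Q is strictly triangular, hence nilpotent: Q^2 = 0, so Q^8 = 0.

[[0, 0], [0, 0]]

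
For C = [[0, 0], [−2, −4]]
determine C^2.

[[0, 0], [8, 16]]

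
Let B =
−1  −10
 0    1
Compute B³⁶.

B² = I (check: tr B = 0 and det B = −1), so B³⁶ = I since 36 is even.

[[1, 0], [0, 1]]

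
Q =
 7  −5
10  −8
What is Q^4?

[[−49, 65], [−130, 146]]

tr Q = −1 and det Q = −6, so the characteristic polynomial is λ² − (−1)λ + (−6) with roots −3 and 2.
Eigenvectors give P = [[1, −1], [2, −1]] with P⁻¹ = [[−1, 1], [−2, 1]], and Q = P·diag(−3, 2)·P⁻¹.
Then Q^4 = P·diag(81, 16)·P⁻¹ = [[81, −16], [162, −16]] · [[−1, 1], [−2, 1]] = [[−49, 65], [−130, 146]].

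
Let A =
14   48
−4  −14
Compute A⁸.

tr A = 0 and det A = −4, so the characteristic polynomial is λ² − (0)λ + (−4) with roots 2 and −2.
Eigenvectors give P = [[4, −3], [−1, 1]] with P⁻¹ = [[1, 3], [1, 4]], and A = P·diag(2, −2)·P⁻¹.
Then A⁸ = P·diag(256, 256)·P⁻¹ = [[1024, −768], [−256, 256]] · [[1, 3], [1, 4]] = [[256, 0], [0, 256]].

[[256, 0], [0, 256]]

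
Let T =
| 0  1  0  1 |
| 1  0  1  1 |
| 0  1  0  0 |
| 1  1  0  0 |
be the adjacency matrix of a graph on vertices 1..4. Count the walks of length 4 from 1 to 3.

The number of length-4 walks from vertex 1 to vertex 3 is entry (1,3) of T⁴, where T is the adjacency matrix.
T² = [[2, 1, 1, 1], [1, 3, 0, 1], [1, 0, 1, 1], [1, 1, 1, 2]]
T³ = [[2, 4, 1, 3], [4, 2, 3, 4], [1, 3, 0, 1], [3, 4, 1, 2]]
T⁴ = [[7, 6, 4, 6], [6, 11, 2, 6], [4, 2, 3, 4], [6, 6, 4, 7]]

4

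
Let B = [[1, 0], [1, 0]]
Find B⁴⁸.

B² = B (a projection; rank 1, trace 1), so B⁴⁸ = B.

[[1, 0], [1, 0]]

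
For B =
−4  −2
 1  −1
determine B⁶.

[[1394, 1330], [−665, −601]]

tr B = −5 and det B = 6, so the characteristic polynomial is λ² − (−5)λ + (6) with roots −3 and −2.
Eigenvectors give P = [[−2, −1], [1, 1]] with P⁻¹ = [[−1, −1], [1, 2]], and B = P·diag(−3, −2)·P⁻¹.
Then B⁶ = P·diag(729, 64)·P⁻¹ = [[−1458, −64], [729, 64]] · [[−1, −1], [1, 2]] = [[1394, 1330], [−665, −601]].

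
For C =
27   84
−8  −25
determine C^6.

[[5097, 15288], [−1456, −4367]]

tr C = 2 and det C = −3, so the characteristic polynomial is λ² − (2)λ + (−3) with roots −1 and 3.
Eigenvectors give P = [[−3, 7], [1, −2]] with P⁻¹ = [[2, 7], [1, 3]], and C = P·diag(−1, 3)·P⁻¹.
Then C^6 = P·diag(1, 729)·P⁻¹ = [[−3, 5103], [1, −1458]] · [[2, 7], [1, 3]] = [[5097, 15288], [−1456, −4367]].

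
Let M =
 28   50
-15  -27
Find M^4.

[[406, 650], [-195, -309]]

tr M = 1 and det M = -6, so the characteristic polynomial is λ² − (1)λ + (-6) with roots -2 and 3.
Eigenvectors give P = [[-5, -2], [3, 1]] with P⁻¹ = [[1, 2], [-3, -5]], and M = P·diag(-2, 3)·P⁻¹.
Then M^4 = P·diag(16, 81)·P⁻¹ = [[-80, -162], [48, 81]] · [[1, 2], [-3, -5]] = [[406, 650], [-195, -309]].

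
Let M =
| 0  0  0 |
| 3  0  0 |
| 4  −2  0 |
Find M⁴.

[[0, 0, 0], [0, 0, 0], [0, 0, 0]]

M is strictly triangular, hence nilpotent: M³ = 0, so M⁴ = 0.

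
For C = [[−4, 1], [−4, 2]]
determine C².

[[12, −2], [8, 0]]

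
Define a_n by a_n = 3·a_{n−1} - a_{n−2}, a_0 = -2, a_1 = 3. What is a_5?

207

With companion matrix M = [[3, -1], [1, 0]], [a_n, a_{n−1}]ᵀ = M·[a_{n−1}, a_{n−2}]ᵀ, so [a_5, a_4]ᵀ = M⁴·[a_1, a_0]ᵀ.
M⁴ = [[55, -21], [21, -8]], giving [a_5, a_4]ᵀ = [[207], [79]].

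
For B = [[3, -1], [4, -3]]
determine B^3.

[[15, -5], [20, -15]]

B^2 = [[5, 0], [0, 5]]
B^3 = [[15, -5], [20, -15]]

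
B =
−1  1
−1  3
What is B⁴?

B² = [[0, 2], [−2, 8]]
B³ = [[−2, 6], [−6, 22]]
B⁴ = [[−4, 16], [−16, 60]]

[[−4, 16], [−16, 60]]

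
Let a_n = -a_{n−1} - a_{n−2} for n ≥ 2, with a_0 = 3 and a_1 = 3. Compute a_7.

With companion matrix T = [[-1, -1], [1, 0]], [a_n, a_{n−1}]ᵀ = T·[a_{n−1}, a_{n−2}]ᵀ, so [a_7, a_6]ᵀ = T⁶·[a_1, a_0]ᵀ.
T⁶ = [[1, 0], [0, 1]], giving [a_7, a_6]ᵀ = [[3], [3]].

3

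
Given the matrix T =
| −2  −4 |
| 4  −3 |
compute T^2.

[[−12, 20], [−20, −7]]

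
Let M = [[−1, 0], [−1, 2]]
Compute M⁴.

M² = [[1, 0], [−1, 4]]
M³ = [[−1, 0], [−3, 8]]
M⁴ = [[1, 0], [−5, 16]]

[[1, 0], [−5, 16]]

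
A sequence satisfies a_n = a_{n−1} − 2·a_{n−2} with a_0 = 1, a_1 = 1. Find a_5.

With companion matrix C = [[1, −2], [1, 0]], [a_n, a_{n−1}]ᵀ = C·[a_{n−1}, a_{n−2}]ᵀ, so [a_5, a_4]ᵀ = C⁴·[a_1, a_0]ᵀ.
C⁴ = [[−1, 6], [−3, 2]], giving [a_5, a_4]ᵀ = [[5], [−1]].

5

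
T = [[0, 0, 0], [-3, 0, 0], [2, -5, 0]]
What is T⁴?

T is strictly triangular, hence nilpotent: T³ = 0, so T⁴ = 0.

[[0, 0, 0], [0, 0, 0], [0, 0, 0]]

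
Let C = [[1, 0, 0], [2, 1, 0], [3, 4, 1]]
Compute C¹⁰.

[[1, 0, 0], [20, 1, 0], [390, 40, 1]]

C = I + N where N = [[0, 0, 0], [2, 0, 0], [3, 4, 0]] is strictly lower-triangular, so N³ = 0.
(I + N)¹⁰ = I + 10·N + 45·N² = [[1, 0, 0], [20, 1, 0], [390, 40, 1]].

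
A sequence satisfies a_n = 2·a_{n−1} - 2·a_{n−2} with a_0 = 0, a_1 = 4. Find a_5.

With companion matrix C = [[2, -2], [1, 0]], [a_n, a_{n−1}]ᵀ = C·[a_{n−1}, a_{n−2}]ᵀ, so [a_5, a_4]ᵀ = C⁴·[a_1, a_0]ᵀ.
C⁴ = [[-4, 0], [0, -4]], giving [a_5, a_4]ᵀ = [[-16], [0]].

-16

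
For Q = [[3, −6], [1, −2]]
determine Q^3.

Q² = Q (a projection; rank 1, trace 1), so Q^3 = Q.

[[3, −6], [1, −2]]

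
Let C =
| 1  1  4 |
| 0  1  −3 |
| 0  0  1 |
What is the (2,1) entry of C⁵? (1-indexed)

0

C = I + N where N = [[0, 1, 4], [0, 0, −3], [0, 0, 0]] is strictly upper-triangular, so N³ = 0.
(I + N)⁵ = I + 5·N + 10·N² = [[1, 5, −10], [0, 1, −15], [0, 0, 1]].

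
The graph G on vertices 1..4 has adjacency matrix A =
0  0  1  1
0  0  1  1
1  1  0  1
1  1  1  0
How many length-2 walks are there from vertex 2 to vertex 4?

The number of length-2 walks from vertex 2 to vertex 4 is entry (2,4) of A^2, where A is the adjacency matrix.
A^2 = [[2, 2, 1, 1], [2, 2, 1, 1], [1, 1, 3, 2], [1, 1, 2, 3]]

1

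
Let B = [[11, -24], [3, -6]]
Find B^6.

[[6049, -15960], [1995, -5256]]

tr B = 5 and det B = 6, so the characteristic polynomial is λ² − (5)λ + (6) with roots 3 and 2.
Eigenvectors give P = [[3, 8], [1, 3]] with P⁻¹ = [[3, -8], [-1, 3]], and B = P·diag(3, 2)·P⁻¹.
Then B^6 = P·diag(729, 64)·P⁻¹ = [[2187, 512], [729, 192]] · [[3, -8], [-1, 3]] = [[6049, -15960], [1995, -5256]].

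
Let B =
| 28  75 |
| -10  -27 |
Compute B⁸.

[[38086, 94575], [-12610, -31269]]

tr B = 1 and det B = -6, so the characteristic polynomial is λ² − (1)λ + (-6) with roots 3 and -2.
Eigenvectors give P = [[-3, -5], [1, 2]] with P⁻¹ = [[-2, -5], [1, 3]], and B = P·diag(3, -2)·P⁻¹.
Then B⁸ = P·diag(6561, 256)·P⁻¹ = [[-19683, -1280], [6561, 512]] · [[-2, -5], [1, 3]] = [[38086, 94575], [-12610, -31269]].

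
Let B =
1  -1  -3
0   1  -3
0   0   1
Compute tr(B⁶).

3

B = I + N where N = [[0, -1, -3], [0, 0, -3], [0, 0, 0]] is strictly upper-triangular, so N³ = 0.
(I + N)⁶ = I + 6·N + 15·N² = [[1, -6, 27], [0, 1, -18], [0, 0, 1]].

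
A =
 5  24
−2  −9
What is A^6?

tr A = −4 and det A = 3, so the characteristic polynomial is λ² − (−4)λ + (3) with roots −1 and −3.
Eigenvectors give P = [[4, −3], [−1, 1]] with P⁻¹ = [[1, 3], [1, 4]], and A = P·diag(−1, −3)·P⁻¹.
Then A^6 = P·diag(1, 729)·P⁻¹ = [[4, −2187], [−1, 729]] · [[1, 3], [1, 4]] = [[−2183, −8736], [728, 2913]].

[[−2183, −8736], [728, 2913]]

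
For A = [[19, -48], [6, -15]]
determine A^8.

[[59041, -157440], [19680, -52479]]

tr A = 4 and det A = 3, so the characteristic polynomial is λ² − (4)λ + (3) with roots 1 and 3.
Eigenvectors give P = [[-8, 3], [-3, 1]] with P⁻¹ = [[1, -3], [3, -8]], and A = P·diag(1, 3)·P⁻¹.
Then A^8 = P·diag(1, 6561)·P⁻¹ = [[-8, 19683], [-3, 6561]] · [[1, -3], [3, -8]] = [[59041, -157440], [19680, -52479]].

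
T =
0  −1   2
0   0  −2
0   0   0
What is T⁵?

T is strictly triangular, hence nilpotent: T³ = 0, so T⁵ = 0.

[[0, 0, 0], [0, 0, 0], [0, 0, 0]]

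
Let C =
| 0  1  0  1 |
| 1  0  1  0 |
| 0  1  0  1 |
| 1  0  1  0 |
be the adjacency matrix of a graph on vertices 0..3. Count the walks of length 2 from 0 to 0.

2

The number of length-2 walks from vertex 0 to vertex 0 is entry (0,0) of C^2, where C is the adjacency matrix.
C^2 = [[2, 0, 2, 0], [0, 2, 0, 2], [2, 0, 2, 0], [0, 2, 0, 2]]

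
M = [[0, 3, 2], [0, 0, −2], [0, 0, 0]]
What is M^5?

M is strictly triangular, hence nilpotent: M^3 = 0, so M^5 = 0.

[[0, 0, 0], [0, 0, 0], [0, 0, 0]]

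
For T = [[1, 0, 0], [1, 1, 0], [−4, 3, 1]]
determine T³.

[[1, 0, 0], [3, 1, 0], [−3, 9, 1]]

T = I + N where N = [[0, 0, 0], [1, 0, 0], [−4, 3, 0]] is strictly lower-triangular, so N³ = 0.
(I + N)³ = I + 3·N + 3·N² = [[1, 0, 0], [3, 1, 0], [−3, 9, 1]].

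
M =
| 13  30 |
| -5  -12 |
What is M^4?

[[211, 390], [-65, -114]]

tr M = 1 and det M = -6, so the characteristic polynomial is λ² − (1)λ + (-6) with roots -2 and 3.
Eigenvectors give P = [[2, -3], [-1, 1]] with P⁻¹ = [[-1, -3], [-1, -2]], and M = P·diag(-2, 3)·P⁻¹.
Then M^4 = P·diag(16, 81)·P⁻¹ = [[32, -243], [-16, 81]] · [[-1, -3], [-1, -2]] = [[211, 390], [-65, -114]].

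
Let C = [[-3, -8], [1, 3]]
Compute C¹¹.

C² = I (check: tr C = 0 and det C = -1), so C¹¹ = C since 11 is odd.

[[-3, -8], [1, 3]]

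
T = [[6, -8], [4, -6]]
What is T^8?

tr T = 0 and det T = -4, so the characteristic polynomial is λ² − (0)λ + (-4) with roots 2 and -2.
Eigenvectors give P = [[2, -1], [1, -1]] with P⁻¹ = [[1, -1], [1, -2]], and T = P·diag(2, -2)·P⁻¹.
Then T^8 = P·diag(256, 256)·P⁻¹ = [[512, -256], [256, -256]] · [[1, -1], [1, -2]] = [[256, 0], [0, 256]].

[[256, 0], [0, 256]]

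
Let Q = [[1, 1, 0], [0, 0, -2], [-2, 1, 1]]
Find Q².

[[1, 1, -2], [4, -2, -2], [-4, -1, -1]]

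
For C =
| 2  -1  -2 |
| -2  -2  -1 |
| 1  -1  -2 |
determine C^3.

[[5, -9, -12], [-8, -21, -21], [1, -11, -13]]

C^2 = [[4, 2, 1], [-1, 7, 8], [2, 3, 3]]
C^3 = [[5, -9, -12], [-8, -21, -21], [1, -11, -13]]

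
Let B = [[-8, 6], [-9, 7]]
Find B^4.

tr B = -1 and det B = -2, so the characteristic polynomial is λ² − (-1)λ + (-2) with roots 1 and -2.
Eigenvectors give P = [[2, 1], [3, 1]] with P⁻¹ = [[-1, 1], [3, -2]], and B = P·diag(1, -2)·P⁻¹.
Then B^4 = P·diag(1, 16)·P⁻¹ = [[2, 16], [3, 16]] · [[-1, 1], [3, -2]] = [[46, -30], [45, -29]].

[[46, -30], [45, -29]]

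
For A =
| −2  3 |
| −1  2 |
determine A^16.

[[1, 0], [0, 1]]

A² = I (check: tr A = 0 and det A = −1), so A^16 = I since 16 is even.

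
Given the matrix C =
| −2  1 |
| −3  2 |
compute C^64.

[[1, 0], [0, 1]]

C² = I (check: tr C = 0 and det C = −1), so C^64 = I since 64 is even.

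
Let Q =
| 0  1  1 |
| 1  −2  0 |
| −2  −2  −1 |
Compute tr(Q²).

3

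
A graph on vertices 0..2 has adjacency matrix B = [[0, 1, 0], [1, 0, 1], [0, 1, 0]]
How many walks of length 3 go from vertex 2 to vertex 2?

The number of length-3 walks from vertex 2 to vertex 2 is entry (2,2) of B³, where B is the adjacency matrix.
B² = [[1, 0, 1], [0, 2, 0], [1, 0, 1]]
B³ = [[0, 2, 0], [2, 0, 2], [0, 2, 0]]

0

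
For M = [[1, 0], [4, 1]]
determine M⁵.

M = I + N where N = [[0, 0], [4, 0]] is strictly lower-triangular, so N² = 0.
(I + N)⁵ = I + 5·N = [[1, 0], [20, 1]].

[[1, 0], [20, 1]]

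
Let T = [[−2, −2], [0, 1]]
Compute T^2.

[[4, 2], [0, 1]]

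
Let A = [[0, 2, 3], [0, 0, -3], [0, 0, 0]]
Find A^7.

A is strictly triangular, hence nilpotent: A^3 = 0, so A^7 = 0.

[[0, 0, 0], [0, 0, 0], [0, 0, 0]]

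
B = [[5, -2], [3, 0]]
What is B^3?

tr B = 5 and det B = 6, so the characteristic polynomial is λ² − (5)λ + (6) with roots 2 and 3.
Eigenvectors give P = [[2, 1], [3, 1]] with P⁻¹ = [[-1, 1], [3, -2]], and B = P·diag(2, 3)·P⁻¹.
Then B^3 = P·diag(8, 27)·P⁻¹ = [[16, 27], [24, 27]] · [[-1, 1], [3, -2]] = [[65, -38], [57, -30]].

[[65, -38], [57, -30]]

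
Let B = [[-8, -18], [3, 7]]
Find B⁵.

tr B = -1 and det B = -2, so the characteristic polynomial is λ² − (-1)λ + (-2) with roots 1 and -2.
Eigenvectors give P = [[-2, 3], [1, -1]] with P⁻¹ = [[1, 3], [1, 2]], and B = P·diag(1, -2)·P⁻¹.
Then B⁵ = P·diag(1, -32)·P⁻¹ = [[-2, -96], [1, 32]] · [[1, 3], [1, 2]] = [[-98, -198], [33, 67]].

[[-98, -198], [33, 67]]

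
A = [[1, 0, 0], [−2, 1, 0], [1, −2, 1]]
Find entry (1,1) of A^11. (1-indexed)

1

A = I + N where N = [[0, 0, 0], [−2, 0, 0], [1, −2, 0]] is strictly lower-triangular, so N^3 = 0.
(I + N)^11 = I + 11·N + 55·N^2 = [[1, 0, 0], [−22, 1, 0], [231, −22, 1]].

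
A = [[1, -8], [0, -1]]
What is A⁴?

A² = I (check: tr A = 0 and det A = -1), so A⁴ = I since 4 is even.

[[1, 0], [0, 1]]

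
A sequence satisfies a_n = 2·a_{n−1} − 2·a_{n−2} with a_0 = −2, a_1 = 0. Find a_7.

−32

With companion matrix B = [[2, −2], [1, 0]], [a_n, a_{n−1}]ᵀ = B·[a_{n−1}, a_{n−2}]ᵀ, so [a_7, a_6]ᵀ = B⁶·[a_1, a_0]ᵀ.
B⁶ = [[−8, 16], [−8, 8]], giving [a_7, a_6]ᵀ = [[−32], [−16]].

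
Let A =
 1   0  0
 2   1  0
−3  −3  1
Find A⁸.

A = I + N where N = [[0, 0, 0], [2, 0, 0], [−3, −3, 0]] is strictly lower-triangular, so N³ = 0.
(I + N)⁸ = I + 8·N + 28·N² = [[1, 0, 0], [16, 1, 0], [−192, −24, 1]].

[[1, 0, 0], [16, 1, 0], [−192, −24, 1]]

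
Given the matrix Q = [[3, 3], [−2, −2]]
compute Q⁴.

Q² = Q (a projection; rank 1, trace 1), so Q⁴ = Q.

[[3, 3], [−2, −2]]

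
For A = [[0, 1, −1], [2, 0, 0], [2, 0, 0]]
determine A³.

[[0, 0, 0], [0, 0, 0], [0, 0, 0]]

A² = [[0, 0, 0], [0, 2, −2], [0, 2, −2]]
A³ = [[0, 0, 0], [0, 0, 0], [0, 0, 0]]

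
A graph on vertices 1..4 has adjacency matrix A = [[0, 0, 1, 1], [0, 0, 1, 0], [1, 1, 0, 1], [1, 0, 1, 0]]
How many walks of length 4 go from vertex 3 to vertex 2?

The number of length-4 walks from vertex 3 to vertex 2 is entry (3,2) of A^4, where A is the adjacency matrix.
A^2 = [[2, 1, 1, 1], [1, 1, 0, 1], [1, 0, 3, 1], [1, 1, 1, 2]]
A^3 = [[2, 1, 4, 3], [1, 0, 3, 1], [4, 3, 2, 4], [3, 1, 4, 2]]
A^4 = [[7, 4, 6, 6], [4, 3, 2, 4], [6, 2, 11, 6], [6, 4, 6, 7]]

2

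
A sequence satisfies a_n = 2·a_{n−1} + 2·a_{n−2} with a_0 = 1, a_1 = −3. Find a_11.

−41440

With companion matrix B = [[2, 2], [1, 0]], [a_n, a_{n−1}]ᵀ = B·[a_{n−1}, a_{n−2}]ᵀ, so [a_11, a_10]ᵀ = B^10·[a_1, a_0]ᵀ.
B^10 = [[18272, 13376], [6688, 4896]], giving [a_11, a_10]ᵀ = [[−41440], [−15168]].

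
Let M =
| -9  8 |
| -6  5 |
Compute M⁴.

[[321, -320], [240, -239]]

tr M = -4 and det M = 3, so the characteristic polynomial is λ² − (-4)λ + (3) with roots -1 and -3.
Eigenvectors give P = [[1, 4], [1, 3]] with P⁻¹ = [[-3, 4], [1, -1]], and M = P·diag(-1, -3)·P⁻¹.
Then M⁴ = P·diag(1, 81)·P⁻¹ = [[1, 324], [1, 243]] · [[-3, 4], [1, -1]] = [[321, -320], [240, -239]].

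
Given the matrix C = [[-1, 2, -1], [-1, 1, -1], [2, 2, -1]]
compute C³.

C² = [[-3, -2, 0], [-2, -3, 1], [-6, 4, -3]]
C³ = [[5, -8, 5], [7, -5, 4], [-4, -14, 5]]

[[5, -8, 5], [7, -5, 4], [-4, -14, 5]]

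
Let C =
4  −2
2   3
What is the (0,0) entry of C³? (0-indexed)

20

C² = [[12, −14], [14, 5]]
C³ = [[20, −66], [66, −13]]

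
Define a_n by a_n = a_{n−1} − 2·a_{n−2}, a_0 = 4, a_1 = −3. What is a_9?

With companion matrix C = [[1, −2], [1, 0]], [a_n, a_{n−1}]ᵀ = C·[a_{n−1}, a_{n−2}]ᵀ, so [a_9, a_8]ᵀ = C⁸·[a_1, a_0]ᵀ.
C⁸ = [[−17, 6], [−3, −14]], giving [a_9, a_8]ᵀ = [[75], [−47]].

75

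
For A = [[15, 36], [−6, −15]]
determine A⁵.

tr A = 0 and det A = −9, so the characteristic polynomial is λ² − (0)λ + (−9) with roots −3 and 3.
Eigenvectors give P = [[2, −3], [−1, 1]] with P⁻¹ = [[−1, −3], [−1, −2]], and A = P·diag(−3, 3)·P⁻¹.
Then A⁵ = P·diag(−243, 243)·P⁻¹ = [[−486, −729], [243, 243]] · [[−1, −3], [−1, −2]] = [[1215, 2916], [−486, −1215]].

[[1215, 2916], [−486, −1215]]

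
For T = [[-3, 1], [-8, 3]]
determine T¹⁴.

[[1, 0], [0, 1]]

T² = I (check: tr T = 0 and det T = -1), so T¹⁴ = I since 14 is even.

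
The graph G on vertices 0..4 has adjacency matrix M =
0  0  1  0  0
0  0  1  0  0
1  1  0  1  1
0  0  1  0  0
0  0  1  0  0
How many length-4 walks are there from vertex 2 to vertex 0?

0

The number of length-4 walks from vertex 2 to vertex 0 is entry (2,0) of M⁴, where M is the adjacency matrix.
M² = [[1, 1, 0, 1, 1], [1, 1, 0, 1, 1], [0, 0, 4, 0, 0], [1, 1, 0, 1, 1], [1, 1, 0, 1, 1]]
M³ = [[0, 0, 4, 0, 0], [0, 0, 4, 0, 0], [4, 4, 0, 4, 4], [0, 0, 4, 0, 0], [0, 0, 4, 0, 0]]
M⁴ = [[4, 4, 0, 4, 4], [4, 4, 0, 4, 4], [0, 0, 16, 0, 0], [4, 4, 0, 4, 4], [4, 4, 0, 4, 4]]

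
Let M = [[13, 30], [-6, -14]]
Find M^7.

tr M = -1 and det M = -2, so the characteristic polynomial is λ² − (-1)λ + (-2) with roots -2 and 1.
Eigenvectors give P = [[-2, 5], [1, -2]] with P⁻¹ = [[2, 5], [1, 2]], and M = P·diag(-2, 1)·P⁻¹.
Then M^7 = P·diag(-128, 1)·P⁻¹ = [[256, 5], [-128, -2]] · [[2, 5], [1, 2]] = [[517, 1290], [-258, -644]].

[[517, 1290], [-258, -644]]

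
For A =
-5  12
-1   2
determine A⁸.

tr A = -3 and det A = 2, so the characteristic polynomial is λ² − (-3)λ + (2) with roots -2 and -1.
Eigenvectors give P = [[-4, 3], [-1, 1]] with P⁻¹ = [[-1, 3], [-1, 4]], and A = P·diag(-2, -1)·P⁻¹.
Then A⁸ = P·diag(256, 1)·P⁻¹ = [[-1024, 3], [-256, 1]] · [[-1, 3], [-1, 4]] = [[1021, -3060], [255, -764]].

[[1021, -3060], [255, -764]]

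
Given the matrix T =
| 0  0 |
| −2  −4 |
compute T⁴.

[[0, 0], [128, 256]]

T² = [[0, 0], [8, 16]]
T³ = [[0, 0], [−32, −64]]
T⁴ = [[0, 0], [128, 256]]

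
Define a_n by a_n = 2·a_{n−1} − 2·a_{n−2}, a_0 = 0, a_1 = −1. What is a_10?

With companion matrix M = [[2, −2], [1, 0]], [a_n, a_{n−1}]ᵀ = M·[a_{n−1}, a_{n−2}]ᵀ, so [a_10, a_9]ᵀ = M^9·[a_1, a_0]ᵀ.
M^9 = [[32, −32], [16, 0]], giving [a_10, a_9]ᵀ = [[−32], [−16]].

−32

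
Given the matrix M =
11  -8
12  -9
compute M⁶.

[[2185, -1456], [2184, -1455]]

tr M = 2 and det M = -3, so the characteristic polynomial is λ² − (2)λ + (-3) with roots 3 and -1.
Eigenvectors give P = [[1, 2], [1, 3]] with P⁻¹ = [[3, -2], [-1, 1]], and M = P·diag(3, -1)·P⁻¹.
Then M⁶ = P·diag(729, 1)·P⁻¹ = [[729, 2], [729, 3]] · [[3, -2], [-1, 1]] = [[2185, -1456], [2184, -1455]].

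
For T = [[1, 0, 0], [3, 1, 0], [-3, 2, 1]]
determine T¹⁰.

T = I + N where N = [[0, 0, 0], [3, 0, 0], [-3, 2, 0]] is strictly lower-triangular, so N³ = 0.
(I + N)¹⁰ = I + 10·N + 45·N² = [[1, 0, 0], [30, 1, 0], [240, 20, 1]].

[[1, 0, 0], [30, 1, 0], [240, 20, 1]]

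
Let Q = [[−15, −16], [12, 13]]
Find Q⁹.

tr Q = −2 and det Q = −3, so the characteristic polynomial is λ² − (−2)λ + (−3) with roots −3 and 1.
Eigenvectors give P = [[4, −1], [−3, 1]] with P⁻¹ = [[1, 1], [3, 4]], and Q = P·diag(−3, 1)·P⁻¹.
Then Q⁹ = P·diag(−19683, 1)·P⁻¹ = [[−78732, −1], [59049, 1]] · [[1, 1], [3, 4]] = [[−78735, −78736], [59052, 59053]].

[[−78735, −78736], [59052, 59053]]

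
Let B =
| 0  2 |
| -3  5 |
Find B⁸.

[[-12354, 12610], [-18915, 19171]]

tr B = 5 and det B = 6, so the characteristic polynomial is λ² − (5)λ + (6) with roots 3 and 2.
Eigenvectors give P = [[2, 1], [3, 1]] with P⁻¹ = [[-1, 1], [3, -2]], and B = P·diag(3, 2)·P⁻¹.
Then B⁸ = P·diag(6561, 256)·P⁻¹ = [[13122, 256], [19683, 256]] · [[-1, 1], [3, -2]] = [[-12354, 12610], [-18915, 19171]].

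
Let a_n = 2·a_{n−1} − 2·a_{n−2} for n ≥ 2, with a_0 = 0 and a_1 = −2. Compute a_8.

With companion matrix M = [[2, −2], [1, 0]], [a_n, a_{n−1}]ᵀ = M·[a_{n−1}, a_{n−2}]ᵀ, so [a_8, a_7]ᵀ = M^7·[a_1, a_0]ᵀ.
M^7 = [[0, 16], [−8, 16]], giving [a_8, a_7]ᵀ = [[0], [16]].

0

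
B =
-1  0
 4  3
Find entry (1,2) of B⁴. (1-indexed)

tr B = 2 and det B = -3, so the characteristic polynomial is λ² − (2)λ + (-3) with roots 3 and -1.
Eigenvectors give P = [[0, -1], [1, 1]] with P⁻¹ = [[1, 1], [-1, 0]], and B = P·diag(3, -1)·P⁻¹.
Then B⁴ = P·diag(81, 1)·P⁻¹ = [[0, -1], [81, 1]] · [[1, 1], [-1, 0]] = [[1, 0], [80, 81]].

0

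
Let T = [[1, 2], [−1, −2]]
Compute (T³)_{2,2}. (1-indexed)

T² = [[−1, −2], [1, 2]]
T³ = [[1, 2], [−1, −2]]

−2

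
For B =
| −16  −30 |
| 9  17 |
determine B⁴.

tr B = 1 and det B = −2, so the characteristic polynomial is λ² − (1)λ + (−2) with roots 2 and −1.
Eigenvectors give P = [[−5, −2], [3, 1]] with P⁻¹ = [[1, 2], [−3, −5]], and B = P·diag(2, −1)·P⁻¹.
Then B⁴ = P·diag(16, 1)·P⁻¹ = [[−80, −2], [48, 1]] · [[1, 2], [−3, −5]] = [[−74, −150], [45, 91]].

[[−74, −150], [45, 91]]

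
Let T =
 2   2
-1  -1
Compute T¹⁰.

[[2, 2], [-1, -1]]

T² = T (a projection; rank 1, trace 1), so T¹⁰ = T.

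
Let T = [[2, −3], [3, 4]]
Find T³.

T² = [[−5, −18], [18, 7]]
T³ = [[−64, −57], [57, −26]]

[[−64, −57], [57, −26]]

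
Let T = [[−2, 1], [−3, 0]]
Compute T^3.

[[4, 1], [−3, 6]]

T^2 = [[1, −2], [6, −3]]
T^3 = [[4, 1], [−3, 6]]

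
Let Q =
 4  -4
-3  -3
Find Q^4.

[[796, -196], [-147, 453]]

Q^2 = [[28, -4], [-3, 21]]
Q^3 = [[124, -100], [-75, -51]]
Q^4 = [[796, -196], [-147, 453]]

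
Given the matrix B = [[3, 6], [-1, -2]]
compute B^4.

B² = B (a projection; rank 1, trace 1), so B^4 = B.

[[3, 6], [-1, -2]]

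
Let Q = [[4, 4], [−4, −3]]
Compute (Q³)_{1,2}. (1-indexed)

Q² = [[0, 4], [−4, −7]]
Q³ = [[−16, −12], [12, 5]]

−12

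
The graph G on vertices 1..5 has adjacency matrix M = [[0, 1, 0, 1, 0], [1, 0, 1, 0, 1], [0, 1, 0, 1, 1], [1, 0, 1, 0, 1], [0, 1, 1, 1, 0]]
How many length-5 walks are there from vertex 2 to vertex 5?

51

The number of length-5 walks from vertex 2 to vertex 5 is entry (2,5) of M⁵, where M is the adjacency matrix.
M² = [[2, 0, 2, 0, 2], [0, 3, 1, 3, 1], [2, 1, 3, 1, 2], [0, 3, 1, 3, 1], [2, 1, 2, 1, 3]]
M³ = [[0, 6, 2, 6, 2], [6, 2, 7, 2, 7], [2, 7, 4, 7, 5], [6, 2, 7, 2, 7], [2, 7, 5, 7, 4]]
M⁴ = [[12, 4, 14, 4, 14], [4, 20, 11, 20, 11], [14, 11, 19, 11, 18], [4, 20, 11, 20, 11], [14, 11, 18, 11, 19]]
M⁵ = [[8, 40, 22, 40, 22], [40, 26, 51, 26, 51], [22, 51, 40, 51, 41], [40, 26, 51, 26, 51], [22, 51, 41, 51, 40]]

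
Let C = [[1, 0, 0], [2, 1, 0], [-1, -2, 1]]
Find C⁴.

C = I + N where N = [[0, 0, 0], [2, 0, 0], [-1, -2, 0]] is strictly lower-triangular, so N³ = 0.
(I + N)⁴ = I + 4·N + 6·N² = [[1, 0, 0], [8, 1, 0], [-28, -8, 1]].

[[1, 0, 0], [8, 1, 0], [-28, -8, 1]]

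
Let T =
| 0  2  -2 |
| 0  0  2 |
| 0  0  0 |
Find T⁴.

[[0, 0, 0], [0, 0, 0], [0, 0, 0]]

T is strictly triangular, hence nilpotent: T³ = 0, so T⁴ = 0.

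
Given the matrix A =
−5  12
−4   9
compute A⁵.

tr A = 4 and det A = 3, so the characteristic polynomial is λ² − (4)λ + (3) with roots 3 and 1.
Eigenvectors give P = [[−3, 2], [−2, 1]] with P⁻¹ = [[1, −2], [2, −3]], and A = P·diag(3, 1)·P⁻¹.
Then A⁵ = P·diag(243, 1)·P⁻¹ = [[−729, 2], [−486, 1]] · [[1, −2], [2, −3]] = [[−725, 1452], [−484, 969]].

[[−725, 1452], [−484, 969]]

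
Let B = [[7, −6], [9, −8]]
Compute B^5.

tr B = −1 and det B = −2, so the characteristic polynomial is λ² − (−1)λ + (−2) with roots −2 and 1.
Eigenvectors give P = [[−2, 1], [−3, 1]] with P⁻¹ = [[1, −1], [3, −2]], and B = P·diag(−2, 1)·P⁻¹.
Then B^5 = P·diag(−32, 1)·P⁻¹ = [[64, 1], [96, 1]] · [[1, −1], [3, −2]] = [[67, −66], [99, −98]].

[[67, −66], [99, −98]]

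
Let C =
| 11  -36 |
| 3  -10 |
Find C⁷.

tr C = 1 and det C = -2, so the characteristic polynomial is λ² − (1)λ + (-2) with roots 2 and -1.
Eigenvectors give P = [[4, 3], [1, 1]] with P⁻¹ = [[1, -3], [-1, 4]], and C = P·diag(2, -1)·P⁻¹.
Then C⁷ = P·diag(128, -1)·P⁻¹ = [[512, -3], [128, -1]] · [[1, -3], [-1, 4]] = [[515, -1548], [129, -388]].

[[515, -1548], [129, -388]]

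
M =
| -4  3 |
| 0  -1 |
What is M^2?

[[16, -15], [0, 1]]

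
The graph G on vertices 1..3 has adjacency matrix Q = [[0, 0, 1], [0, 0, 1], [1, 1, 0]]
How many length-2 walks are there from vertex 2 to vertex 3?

The number of length-2 walks from vertex 2 to vertex 3 is entry (2,3) of Q², where Q is the adjacency matrix.
Q² = [[1, 1, 0], [1, 1, 0], [0, 0, 2]]

0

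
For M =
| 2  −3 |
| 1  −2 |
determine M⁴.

M² = I (check: tr M = 0 and det M = −1), so M⁴ = I since 4 is even.

[[1, 0], [0, 1]]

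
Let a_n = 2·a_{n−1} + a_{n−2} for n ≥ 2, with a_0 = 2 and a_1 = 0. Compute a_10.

1970

With companion matrix M = [[2, 1], [1, 0]], [a_n, a_{n−1}]ᵀ = M·[a_{n−1}, a_{n−2}]ᵀ, so [a_10, a_9]ᵀ = M⁹·[a_1, a_0]ᵀ.
M⁹ = [[2378, 985], [985, 408]], giving [a_10, a_9]ᵀ = [[1970], [816]].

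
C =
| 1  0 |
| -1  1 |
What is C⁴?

C² = [[1, 0], [-2, 1]]
C³ = [[1, 0], [-3, 1]]
C⁴ = [[1, 0], [-4, 1]]

[[1, 0], [-4, 1]]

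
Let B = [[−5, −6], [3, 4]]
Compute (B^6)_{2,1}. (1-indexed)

−63

tr B = −1 and det B = −2, so the characteristic polynomial is λ² − (−1)λ + (−2) with roots 1 and −2.
Eigenvectors give P = [[1, −2], [−1, 1]] with P⁻¹ = [[−1, −2], [−1, −1]], and B = P·diag(1, −2)·P⁻¹.
Then B^6 = P·diag(1, 64)·P⁻¹ = [[1, −128], [−1, 64]] · [[−1, −2], [−1, −1]] = [[127, 126], [−63, −62]].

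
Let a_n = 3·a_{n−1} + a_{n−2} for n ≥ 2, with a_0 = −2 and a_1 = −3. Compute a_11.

With companion matrix T = [[3, 1], [1, 0]], [a_n, a_{n−1}]ᵀ = T·[a_{n−1}, a_{n−2}]ᵀ, so [a_11, a_10]ᵀ = T¹⁰·[a_1, a_0]ᵀ.
T¹⁰ = [[141481, 42837], [42837, 12970]], giving [a_11, a_10]ᵀ = [[−510117], [−154451]].

−510117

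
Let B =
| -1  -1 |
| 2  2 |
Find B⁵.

B² = B (a projection; rank 1, trace 1), so B⁵ = B.

[[-1, -1], [2, 2]]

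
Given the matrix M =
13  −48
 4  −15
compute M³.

[[85, −336], [28, −111]]

tr M = −2 and det M = −3, so the characteristic polynomial is λ² − (−2)λ + (−3) with roots −3 and 1.
Eigenvectors give P = [[3, 4], [1, 1]] with P⁻¹ = [[−1, 4], [1, −3]], and M = P·diag(−3, 1)·P⁻¹.
Then M³ = P·diag(−27, 1)·P⁻¹ = [[−81, 4], [−27, 1]] · [[−1, 4], [1, −3]] = [[85, −336], [28, −111]].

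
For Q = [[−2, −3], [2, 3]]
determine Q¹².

Q² = Q (a projection; rank 1, trace 1), so Q¹² = Q.

[[−2, −3], [2, 3]]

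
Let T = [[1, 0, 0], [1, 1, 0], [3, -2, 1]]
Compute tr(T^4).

T = I + N where N = [[0, 0, 0], [1, 0, 0], [3, -2, 0]] is strictly lower-triangular, so N^3 = 0.
(I + N)^4 = I + 4·N + 6·N^2 = [[1, 0, 0], [4, 1, 0], [0, -8, 1]].

3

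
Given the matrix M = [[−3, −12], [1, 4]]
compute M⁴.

[[−3, −12], [1, 4]]

M² = M (a projection; rank 1, trace 1), so M⁴ = M.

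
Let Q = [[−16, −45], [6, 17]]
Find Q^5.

tr Q = 1 and det Q = −2, so the characteristic polynomial is λ² − (1)λ + (−2) with roots 2 and −1.
Eigenvectors give P = [[−5, −3], [2, 1]] with P⁻¹ = [[1, 3], [−2, −5]], and Q = P·diag(2, −1)·P⁻¹.
Then Q^5 = P·diag(32, −1)·P⁻¹ = [[−160, 3], [64, −1]] · [[1, 3], [−2, −5]] = [[−166, −495], [66, 197]].

[[−166, −495], [66, 197]]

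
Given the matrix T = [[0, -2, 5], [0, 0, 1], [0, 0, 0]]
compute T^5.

T is strictly triangular, hence nilpotent: T^3 = 0, so T^5 = 0.

[[0, 0, 0], [0, 0, 0], [0, 0, 0]]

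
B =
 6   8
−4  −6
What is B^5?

[[96, 128], [−64, −96]]

tr B = 0 and det B = −4, so the characteristic polynomial is λ² − (0)λ + (−4) with roots 2 and −2.
Eigenvectors give P = [[−2, −1], [1, 1]] with P⁻¹ = [[−1, −1], [1, 2]], and B = P·diag(2, −2)·P⁻¹.
Then B^5 = P·diag(32, −32)·P⁻¹ = [[−64, 32], [32, −32]] · [[−1, −1], [1, 2]] = [[96, 128], [−64, −96]].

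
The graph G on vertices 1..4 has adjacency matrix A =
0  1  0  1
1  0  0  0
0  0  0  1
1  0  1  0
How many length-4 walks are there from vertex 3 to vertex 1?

3

The number of length-4 walks from vertex 3 to vertex 1 is entry (3,1) of A^4, where A is the adjacency matrix.
A^2 = [[2, 0, 1, 0], [0, 1, 0, 1], [1, 0, 1, 0], [0, 1, 0, 2]]
A^3 = [[0, 2, 0, 3], [2, 0, 1, 0], [0, 1, 0, 2], [3, 0, 2, 0]]
A^4 = [[5, 0, 3, 0], [0, 2, 0, 3], [3, 0, 2, 0], [0, 3, 0, 5]]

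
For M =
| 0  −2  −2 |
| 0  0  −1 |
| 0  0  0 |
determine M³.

M is strictly triangular, hence nilpotent: M³ = 0, so M³ = 0.

[[0, 0, 0], [0, 0, 0], [0, 0, 0]]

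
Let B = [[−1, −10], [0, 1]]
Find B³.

B² = I (check: tr B = 0 and det B = −1), so B³ = B since 3 is odd.

[[−1, −10], [0, 1]]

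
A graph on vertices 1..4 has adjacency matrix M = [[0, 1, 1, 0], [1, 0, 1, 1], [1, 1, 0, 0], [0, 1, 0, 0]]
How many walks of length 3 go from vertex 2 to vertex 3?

4

The number of length-3 walks from vertex 2 to vertex 3 is entry (2,3) of M³, where M is the adjacency matrix.
M² = [[2, 1, 1, 1], [1, 3, 1, 0], [1, 1, 2, 1], [1, 0, 1, 1]]
M³ = [[2, 4, 3, 1], [4, 2, 4, 3], [3, 4, 2, 1], [1, 3, 1, 0]]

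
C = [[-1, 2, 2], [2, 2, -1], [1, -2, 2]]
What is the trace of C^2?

25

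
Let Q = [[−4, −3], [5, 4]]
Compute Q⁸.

[[1, 0], [0, 1]]

Q² = I (check: tr Q = 0 and det Q = −1), so Q⁸ = I since 8 is even.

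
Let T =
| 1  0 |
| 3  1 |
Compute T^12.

[[1, 0], [36, 1]]

T = I + N where N = [[0, 0], [3, 0]] is strictly lower-triangular, so N^2 = 0.
(I + N)^12 = I + 12·N = [[1, 0], [36, 1]].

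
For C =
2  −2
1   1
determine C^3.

[[−2, −10], [5, −7]]

C^2 = [[2, −6], [3, −1]]
C^3 = [[−2, −10], [5, −7]]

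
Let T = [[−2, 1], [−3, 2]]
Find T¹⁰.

T² = I (check: tr T = 0 and det T = −1), so T¹⁰ = I since 10 is even.

[[1, 0], [0, 1]]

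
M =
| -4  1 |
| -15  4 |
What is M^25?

[[-4, 1], [-15, 4]]

M² = I (check: tr M = 0 and det M = -1), so M^25 = M since 25 is odd.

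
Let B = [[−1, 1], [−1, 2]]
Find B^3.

B^2 = [[0, 1], [−1, 3]]
B^3 = [[−1, 2], [−2, 5]]

[[−1, 2], [−2, 5]]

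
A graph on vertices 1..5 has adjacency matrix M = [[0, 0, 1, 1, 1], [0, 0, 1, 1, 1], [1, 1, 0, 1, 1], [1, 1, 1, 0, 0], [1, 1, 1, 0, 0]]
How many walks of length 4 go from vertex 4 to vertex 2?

16

The number of length-4 walks from vertex 4 to vertex 2 is entry (4,2) of M⁴, where M is the adjacency matrix.
M² = [[3, 3, 2, 1, 1], [3, 3, 2, 1, 1], [2, 2, 4, 2, 2], [1, 1, 2, 3, 3], [1, 1, 2, 3, 3]]
M³ = [[4, 4, 8, 8, 8], [4, 4, 8, 8, 8], [8, 8, 8, 8, 8], [8, 8, 8, 4, 4], [8, 8, 8, 4, 4]]
M⁴ = [[24, 24, 24, 16, 16], [24, 24, 24, 16, 16], [24, 24, 32, 24, 24], [16, 16, 24, 24, 24], [16, 16, 24, 24, 24]]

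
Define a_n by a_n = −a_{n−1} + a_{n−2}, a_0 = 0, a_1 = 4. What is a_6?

−32

With companion matrix M = [[−1, 1], [1, 0]], [a_n, a_{n−1}]ᵀ = M·[a_{n−1}, a_{n−2}]ᵀ, so [a_6, a_5]ᵀ = M^5·[a_1, a_0]ᵀ.
M^5 = [[−8, 5], [5, −3]], giving [a_6, a_5]ᵀ = [[−32], [20]].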